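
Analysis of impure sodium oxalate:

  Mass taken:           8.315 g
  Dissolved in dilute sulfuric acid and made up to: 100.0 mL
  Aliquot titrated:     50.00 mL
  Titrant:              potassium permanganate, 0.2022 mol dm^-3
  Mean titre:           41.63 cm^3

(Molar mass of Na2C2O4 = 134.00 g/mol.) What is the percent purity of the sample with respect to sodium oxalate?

67.83 %

2 MnO4^- + 5 C2O4^2- + 16 H^+ → 2 Mn^2+ + 10 CO2 + 8 H2O
n(KMnO4) per titration = 0.04163 × 0.2022 = 8.418 × 10^-3 mol
From the 5:2 ratio, n(Na2C2O4) in each aliquot = 5/2 × 8.418 × 10^-3 = 0.02104 mol
n(Na2C2O4) in the whole flask = 0.02104 × 100.0/50.00 = 0.04209 mol
mass of Na2C2O4 = 0.04209 × 134.00 = 5.640 g
% Na2C2O4 = 5.640 / 8.315 × 100 = 67.83 %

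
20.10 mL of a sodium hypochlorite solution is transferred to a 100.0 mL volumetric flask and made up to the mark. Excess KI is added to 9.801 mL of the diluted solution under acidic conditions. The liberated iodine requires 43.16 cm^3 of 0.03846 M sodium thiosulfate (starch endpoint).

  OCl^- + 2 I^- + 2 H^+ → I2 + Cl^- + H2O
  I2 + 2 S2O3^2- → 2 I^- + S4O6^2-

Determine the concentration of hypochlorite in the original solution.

n(S2O3^2-) = 0.04316 × 0.03846 = 1.660 × 10^-3 mol
n(I2) = n(S2O3^2-)/2 = 8.300 × 10^-4 mol
n(OCl^-) in the aliquot = 8.300 × 10^-4 mol (1:1 ratio)
[OCl^-]_dilute = 8.300 × 10^-4 / 0.009801 = 0.08468 mol/L
[OCl^-]_original = 0.08468 × 100.0/20.10 = 0.4213 mol/L

0.4213 M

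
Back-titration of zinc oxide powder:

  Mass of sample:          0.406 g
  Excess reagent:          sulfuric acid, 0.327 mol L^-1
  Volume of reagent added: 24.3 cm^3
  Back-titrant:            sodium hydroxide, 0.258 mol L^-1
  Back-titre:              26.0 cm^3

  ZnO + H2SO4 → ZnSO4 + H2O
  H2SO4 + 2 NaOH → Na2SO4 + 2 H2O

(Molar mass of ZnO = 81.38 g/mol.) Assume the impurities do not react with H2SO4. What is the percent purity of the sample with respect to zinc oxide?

n(H2SO4) added = 0.0243 × 0.327 = 7.95 × 10^-3 mol
n(NaOH) used in back-titration = 0.0260 × 0.258 = 6.71 × 10^-3 mol
From the 1:2 ratio, n(H2SO4) left over = 1/2 × 6.71 × 10^-3 = 3.35 × 10^-3 mol
n(H2SO4) consumed by analyte = 7.95 × 10^-3 − 3.35 × 10^-3 = 4.59 × 10^-3 mol
n(ZnO) = 4.59 × 10^-3 mol (1:1 ratio)
mass of ZnO = 4.59 × 10^-3 × 81.38 = 0.374 g
% ZnO = 0.374 / 0.406 × 100 = 92.0 %

92.0 %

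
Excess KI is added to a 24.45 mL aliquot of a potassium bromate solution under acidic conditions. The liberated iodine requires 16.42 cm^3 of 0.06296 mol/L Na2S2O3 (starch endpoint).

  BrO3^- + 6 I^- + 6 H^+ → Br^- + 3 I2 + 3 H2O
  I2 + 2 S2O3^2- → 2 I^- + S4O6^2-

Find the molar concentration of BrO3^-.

0.007047 mol/L

n(S2O3^2-) = 0.01642 × 0.06296 = 1.034 × 10^-3 mol
n(I2) = n(S2O3^2-)/2 = 5.169 × 10^-4 mol
From the 1:3 ratio, n(BrO3^-) in the aliquot = 1/3 × 5.169 × 10^-4 = 1.723 × 10^-4 mol
[BrO3^-] = 1.723 × 10^-4 / 0.02445 = 0.007047 mol/L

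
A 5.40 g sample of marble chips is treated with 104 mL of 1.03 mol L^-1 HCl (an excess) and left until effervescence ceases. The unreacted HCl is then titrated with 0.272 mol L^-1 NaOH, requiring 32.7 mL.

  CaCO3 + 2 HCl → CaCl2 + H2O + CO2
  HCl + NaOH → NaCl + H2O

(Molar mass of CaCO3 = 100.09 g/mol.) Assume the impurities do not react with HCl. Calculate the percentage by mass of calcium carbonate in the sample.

n(HCl) added = 0.104 × 1.03 = 0.107 mol
n(NaOH) used in back-titration = 0.0327 × 0.272 = 8.89 × 10^-3 mol
n(HCl) left over = 8.89 × 10^-3 mol (1:1 ratio)
n(HCl) consumed by analyte = 0.107 − 8.89 × 10^-3 = 0.0982 mol
From the 1:2 ratio, n(CaCO3) = 1/2 × 0.0982 = 0.0491 mol
mass of CaCO3 = 0.0491 × 100.09 = 4.92 g
% CaCO3 = 4.92 / 5.40 × 100 = 91.0 %

91.0 %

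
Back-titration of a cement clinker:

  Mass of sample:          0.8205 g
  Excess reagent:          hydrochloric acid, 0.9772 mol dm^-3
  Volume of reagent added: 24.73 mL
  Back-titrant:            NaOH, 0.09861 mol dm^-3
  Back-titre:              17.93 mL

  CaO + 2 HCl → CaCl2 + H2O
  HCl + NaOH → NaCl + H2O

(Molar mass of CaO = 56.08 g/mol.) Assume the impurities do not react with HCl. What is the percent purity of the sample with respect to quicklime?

n(HCl) added = 0.02473 × 0.9772 = 0.02417 mol
n(NaOH) used in back-titration = 0.01793 × 0.09861 = 1.768 × 10^-3 mol
n(HCl) left over = 1.768 × 10^-3 mol (1:1 ratio)
n(HCl) consumed by analyte = 0.02417 − 1.768 × 10^-3 = 0.02240 mol
From the 1:2 ratio, n(CaO) = 1/2 × 0.02240 = 0.01120 mol
mass of CaO = 0.01120 × 56.08 = 0.6280 g
% CaO = 0.6280 / 0.8205 × 100 = 76.54 %

76.54 %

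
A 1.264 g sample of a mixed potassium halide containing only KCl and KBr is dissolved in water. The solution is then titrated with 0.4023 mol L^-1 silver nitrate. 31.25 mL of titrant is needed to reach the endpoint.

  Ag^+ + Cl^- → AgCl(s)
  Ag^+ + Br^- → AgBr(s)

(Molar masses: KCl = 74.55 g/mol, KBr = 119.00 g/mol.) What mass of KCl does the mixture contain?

0.3892 g

n(AgNO3) = 0.03125 × 0.4023 = 0.01257 mol
Let x = n(KCl), y = n(KBr).
Titrant: 1x + 1y = 0.01257;  mass: 74.55x + 119.00y = 1.264
Solving, x = 5.221 × 10^-3 mol, y = 7.351 × 10^-3 mol
mass of KCl = 5.221 × 10^-3 × 74.55 = 0.3892 g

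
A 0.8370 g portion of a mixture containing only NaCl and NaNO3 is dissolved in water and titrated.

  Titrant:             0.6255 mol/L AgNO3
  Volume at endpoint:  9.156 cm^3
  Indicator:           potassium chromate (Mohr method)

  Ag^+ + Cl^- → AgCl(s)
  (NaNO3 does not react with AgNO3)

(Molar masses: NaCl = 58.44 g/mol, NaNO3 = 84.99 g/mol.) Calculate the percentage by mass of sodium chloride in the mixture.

39.99 %

n(AgNO3) = 0.009156 × 0.6255 = 5.727 × 10^-3 mol
Let x = n(NaCl), y = n(NaNO3).
Titrant: 1x = 5.727 × 10^-3;  mass: 58.44x + 84.99y = 0.8370
Solving, x = 5.727 × 10^-3 mol, y = 5.910 × 10^-3 mol
mass of NaCl = 5.727 × 10^-3 × 58.44 = 0.3347 g
% NaCl = 0.3347 / 0.8370 × 100 = 39.99 %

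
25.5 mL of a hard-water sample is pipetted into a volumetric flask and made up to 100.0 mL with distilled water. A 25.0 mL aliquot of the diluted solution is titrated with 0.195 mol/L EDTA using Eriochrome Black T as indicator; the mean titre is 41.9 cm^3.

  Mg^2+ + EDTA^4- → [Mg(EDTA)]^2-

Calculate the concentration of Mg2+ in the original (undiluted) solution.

n(EDTA) = 0.0419 × 0.195 = 8.17 × 10^-3 mol
n(Mg2+) in the aliquot = 8.17 × 10^-3 mol (1:1 ratio)
[Mg2+]_dilute = 8.17 × 10^-3 / 0.0250 = 0.327 mol/L
Dilution factor = 100.0 / 25.5 = 3.922
[Mg2+]_stock = 0.327 × 3.922 = 1.28 mol/L

1.28 mol/L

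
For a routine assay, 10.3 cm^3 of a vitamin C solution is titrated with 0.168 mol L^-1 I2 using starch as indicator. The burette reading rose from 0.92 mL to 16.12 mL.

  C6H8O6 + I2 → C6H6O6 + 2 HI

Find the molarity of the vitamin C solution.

n(I2) = 0.0152 L × 0.168 mol/L = 2.55 × 10^-3 mol
n(C6H8O6) = 2.55 × 10^-3 mol (1:1 mole ratio)
[C6H8O6] = 2.55 × 10^-3 mol / 0.0103 L = 0.248 mol/L

0.248 mol/L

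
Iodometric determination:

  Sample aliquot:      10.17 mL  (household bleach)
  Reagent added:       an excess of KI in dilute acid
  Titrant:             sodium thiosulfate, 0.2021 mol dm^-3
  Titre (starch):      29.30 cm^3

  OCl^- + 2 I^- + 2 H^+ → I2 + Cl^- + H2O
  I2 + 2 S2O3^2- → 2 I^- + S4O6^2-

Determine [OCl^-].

n(S2O3^2-) = 0.02930 × 0.2021 = 5.922 × 10^-3 mol
n(I2) = n(S2O3^2-)/2 = 2.961 × 10^-3 mol
n(OCl^-) in the aliquot = 2.961 × 10^-3 mol (1:1 ratio)
[OCl^-] = 2.961 × 10^-3 / 0.01017 = 0.2911 mol/L

0.2911 mol/L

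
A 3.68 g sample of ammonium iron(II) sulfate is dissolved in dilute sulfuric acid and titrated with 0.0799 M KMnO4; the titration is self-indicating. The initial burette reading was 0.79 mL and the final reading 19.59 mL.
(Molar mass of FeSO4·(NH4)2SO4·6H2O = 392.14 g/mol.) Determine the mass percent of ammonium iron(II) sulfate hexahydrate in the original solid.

MnO4^- + 5 Fe^2+ + 8 H^+ → Mn^2+ + 5 Fe^3+ + 4 H2O
n(KMnO4) = 0.0188 L × 0.0799 mol/L = 1.50 × 10^-3 mol
From the 5:1 ratio, n(FeSO4·(NH4)2SO4·6H2O) = 5/1 × 1.50 × 10^-3 = 7.51 × 10^-3 mol
mass of FeSO4·(NH4)2SO4·6H2O = 7.51 × 10^-3 × 392.14 g/mol = 2.95 g
% FeSO4·(NH4)2SO4·6H2O = 2.95 / 3.68 × 100 = 80.0 %

80.0 %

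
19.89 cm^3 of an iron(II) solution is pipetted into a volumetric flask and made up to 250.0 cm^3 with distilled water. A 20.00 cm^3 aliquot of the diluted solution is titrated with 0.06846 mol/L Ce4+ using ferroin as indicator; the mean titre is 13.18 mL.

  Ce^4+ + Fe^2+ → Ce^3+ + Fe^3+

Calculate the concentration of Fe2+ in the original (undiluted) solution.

n(Ce4+) = 0.01318 × 0.06846 = 9.023 × 10^-4 mol
n(Fe2+) in the aliquot = 9.023 × 10^-4 mol (1:1 ratio)
[Fe2+]_dilute = 9.023 × 10^-4 / 0.02000 = 0.04512 mol/L
Dilution factor = 250.0 / 19.89 = 12.57
[Fe2+]_stock = 0.04512 × 12.57 = 0.5671 mol/L

0.5671 mol/L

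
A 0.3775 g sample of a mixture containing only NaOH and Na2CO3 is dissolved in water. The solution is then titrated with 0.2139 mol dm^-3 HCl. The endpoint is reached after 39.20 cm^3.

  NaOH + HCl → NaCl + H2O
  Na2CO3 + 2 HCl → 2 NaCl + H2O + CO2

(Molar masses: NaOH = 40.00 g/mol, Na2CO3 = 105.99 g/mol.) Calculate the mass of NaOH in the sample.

0.2058 g

n(HCl) = 0.03920 × 0.2139 = 8.385 × 10^-3 mol
Let x = n(NaOH), y = n(Na2CO3).
Titrant: 1x + 2y = 8.385 × 10^-3;  mass: 40.00x + 105.99y = 0.3775
Solving, x = 5.145 × 10^-3 mol, y = 1.620 × 10^-3 mol
mass of NaOH = 5.145 × 10^-3 × 40.00 = 0.2058 g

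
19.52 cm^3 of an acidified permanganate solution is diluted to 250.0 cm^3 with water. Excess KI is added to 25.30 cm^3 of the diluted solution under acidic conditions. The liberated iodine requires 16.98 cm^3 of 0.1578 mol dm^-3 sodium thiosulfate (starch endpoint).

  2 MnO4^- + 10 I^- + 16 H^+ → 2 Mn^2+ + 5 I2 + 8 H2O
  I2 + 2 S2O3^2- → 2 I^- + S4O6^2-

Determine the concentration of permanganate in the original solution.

n(S2O3^2-) = 0.01698 × 0.1578 = 2.679 × 10^-3 mol
n(I2) = n(S2O3^2-)/2 = 1.340 × 10^-3 mol
From the 2:5 ratio, n(MnO4^-) in the aliquot = 2/5 × 1.340 × 10^-3 = 5.359 × 10^-4 mol
[MnO4^-]_dilute = 5.359 × 10^-4 / 0.02530 = 0.02118 mol/L
[MnO4^-]_original = 0.02118 × 250.0/19.52 = 0.2713 mol/L

0.2713 mol/L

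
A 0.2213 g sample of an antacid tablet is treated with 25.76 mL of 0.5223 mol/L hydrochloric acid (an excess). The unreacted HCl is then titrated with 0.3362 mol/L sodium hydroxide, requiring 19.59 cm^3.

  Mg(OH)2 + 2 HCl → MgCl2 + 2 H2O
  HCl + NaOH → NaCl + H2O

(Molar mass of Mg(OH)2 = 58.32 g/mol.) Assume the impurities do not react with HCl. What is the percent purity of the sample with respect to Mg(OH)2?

90.50 %

n(HCl) added = 0.02576 × 0.5223 = 0.01345 mol
n(NaOH) used in back-titration = 0.01959 × 0.3362 = 6.586 × 10^-3 mol
n(HCl) left over = 6.586 × 10^-3 mol (1:1 ratio)
n(HCl) consumed by analyte = 0.01345 − 6.586 × 10^-3 = 6.868 × 10^-3 mol
From the 1:2 ratio, n(Mg(OH)2) = 1/2 × 6.868 × 10^-3 = 3.434 × 10^-3 mol
mass of Mg(OH)2 = 3.434 × 10^-3 × 58.32 = 0.2003 g
% Mg(OH)2 = 0.2003 / 0.2213 × 100 = 90.50 %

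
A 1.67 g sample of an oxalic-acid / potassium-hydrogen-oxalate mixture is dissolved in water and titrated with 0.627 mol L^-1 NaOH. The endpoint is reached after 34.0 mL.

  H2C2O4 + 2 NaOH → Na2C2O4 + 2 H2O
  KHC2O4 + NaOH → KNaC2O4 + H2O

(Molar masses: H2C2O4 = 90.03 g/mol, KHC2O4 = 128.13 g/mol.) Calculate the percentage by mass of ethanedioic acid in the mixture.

34.4 %

n(NaOH) = 0.0340 × 0.627 = 0.0213 mol
Let x = n(H2C2O4), y = n(KHC2O4).
Titrant: 2x + 1y = 0.0213;  mass: 90.03x + 128.13y = 1.67
Solving, x = 6.39 × 10^-3 mol, y = 8.55 × 10^-3 mol
mass of H2C2O4 = 6.39 × 10^-3 × 90.03 = 0.575 g
% H2C2O4 = 0.575 / 1.67 × 100 = 34.4 %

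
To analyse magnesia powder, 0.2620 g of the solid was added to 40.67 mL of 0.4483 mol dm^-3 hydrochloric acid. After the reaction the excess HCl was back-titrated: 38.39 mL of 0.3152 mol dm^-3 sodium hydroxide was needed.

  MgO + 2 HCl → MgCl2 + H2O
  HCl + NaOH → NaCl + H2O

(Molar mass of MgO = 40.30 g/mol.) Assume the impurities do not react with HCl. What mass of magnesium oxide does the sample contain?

0.1236 g

n(HCl) added = 0.04067 × 0.4483 = 0.01823 mol
n(NaOH) used in back-titration = 0.03839 × 0.3152 = 0.01210 mol
n(HCl) left over = 0.01210 mol (1:1 ratio)
n(HCl) consumed by analyte = 0.01823 − 0.01210 = 6.132 × 10^-3 mol
From the 1:2 ratio, n(MgO) = 1/2 × 6.132 × 10^-3 = 3.066 × 10^-3 mol
mass of MgO = 3.066 × 10^-3 × 40.30 = 0.1236 g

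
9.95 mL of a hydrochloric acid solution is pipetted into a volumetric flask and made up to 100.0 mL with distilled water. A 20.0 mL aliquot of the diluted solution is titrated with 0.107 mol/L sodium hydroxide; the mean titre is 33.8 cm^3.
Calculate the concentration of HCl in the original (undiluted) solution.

HCl + NaOH → NaCl + H2O
n(NaOH) = 0.0338 × 0.107 = 3.62 × 10^-3 mol
n(HCl) in the aliquot = 3.62 × 10^-3 mol (1:1 ratio)
[HCl]_dilute = 3.62 × 10^-3 / 0.0200 = 0.181 mol/L
Dilution factor = 100.0 / 9.95 = 10.05
[HCl]_stock = 0.181 × 10.05 = 1.82 mol/L

1.82 mol/L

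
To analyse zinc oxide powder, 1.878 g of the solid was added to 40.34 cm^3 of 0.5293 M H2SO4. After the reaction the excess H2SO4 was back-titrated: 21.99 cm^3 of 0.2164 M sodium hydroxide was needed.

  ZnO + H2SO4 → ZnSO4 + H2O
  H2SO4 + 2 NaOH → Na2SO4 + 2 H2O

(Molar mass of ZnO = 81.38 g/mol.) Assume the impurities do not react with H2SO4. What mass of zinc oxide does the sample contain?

n(H2SO4) added = 0.04034 × 0.5293 = 0.02135 mol
n(NaOH) used in back-titration = 0.02199 × 0.2164 = 4.759 × 10^-3 mol
From the 1:2 ratio, n(H2SO4) left over = 1/2 × 4.759 × 10^-3 = 2.379 × 10^-3 mol
n(H2SO4) consumed by analyte = 0.02135 − 2.379 × 10^-3 = 0.01897 mol
n(ZnO) = 0.01897 mol (1:1 ratio)
mass of ZnO = 0.01897 × 81.38 = 1.544 g

1.544 g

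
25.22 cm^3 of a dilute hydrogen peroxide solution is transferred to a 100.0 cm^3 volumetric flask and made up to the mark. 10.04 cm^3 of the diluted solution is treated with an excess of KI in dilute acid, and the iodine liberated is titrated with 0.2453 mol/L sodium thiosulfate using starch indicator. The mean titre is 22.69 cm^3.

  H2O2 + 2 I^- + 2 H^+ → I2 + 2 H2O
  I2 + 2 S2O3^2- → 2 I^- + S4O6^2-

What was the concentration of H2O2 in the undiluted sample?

n(S2O3^2-) = 0.02269 × 0.2453 = 5.566 × 10^-3 mol
n(I2) = n(S2O3^2-)/2 = 2.783 × 10^-3 mol
n(H2O2) in the aliquot = 2.783 × 10^-3 mol (1:1 ratio)
[H2O2]_dilute = 2.783 × 10^-3 / 0.01004 = 0.2772 mol/L
[H2O2]_original = 0.2772 × 100.0/25.22 = 1.099 mol/L

1.099 mol/L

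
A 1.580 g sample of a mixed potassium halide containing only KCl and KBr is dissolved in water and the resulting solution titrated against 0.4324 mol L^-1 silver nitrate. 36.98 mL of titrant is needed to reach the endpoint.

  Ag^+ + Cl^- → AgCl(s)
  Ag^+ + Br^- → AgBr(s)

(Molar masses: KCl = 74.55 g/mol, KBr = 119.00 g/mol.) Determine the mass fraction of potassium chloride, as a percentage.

n(AgNO3) = 0.03698 × 0.4324 = 0.01599 mol
Let x = n(KCl), y = n(KBr).
Titrant: 1x + 1y = 0.01599;  mass: 74.55x + 119.00y = 1.580
Solving, x = 7.263 × 10^-3 mol, y = 8.727 × 10^-3 mol
mass of KCl = 7.263 × 10^-3 × 74.55 = 0.5414 g
% KCl = 0.5414 / 1.580 × 100 = 34.27 %

34.27 %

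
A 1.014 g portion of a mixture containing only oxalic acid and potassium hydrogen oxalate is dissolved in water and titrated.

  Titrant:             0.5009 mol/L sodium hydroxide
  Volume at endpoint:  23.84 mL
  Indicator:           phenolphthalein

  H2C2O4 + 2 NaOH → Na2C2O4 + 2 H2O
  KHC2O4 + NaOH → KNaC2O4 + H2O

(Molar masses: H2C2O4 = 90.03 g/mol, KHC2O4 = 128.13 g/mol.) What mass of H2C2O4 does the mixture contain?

0.2795 g

n(NaOH) = 0.02384 × 0.5009 = 0.01194 mol
Let x = n(H2C2O4), y = n(KHC2O4).
Titrant: 2x + 1y = 0.01194;  mass: 90.03x + 128.13y = 1.014
Solving, x = 3.104 × 10^-3 mol, y = 5.732 × 10^-3 mol
mass of H2C2O4 = 3.104 × 10^-3 × 90.03 = 0.2795 g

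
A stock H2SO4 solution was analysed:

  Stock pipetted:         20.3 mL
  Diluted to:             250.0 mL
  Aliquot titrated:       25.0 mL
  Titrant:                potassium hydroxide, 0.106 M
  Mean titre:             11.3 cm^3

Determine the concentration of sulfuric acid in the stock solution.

H2SO4 + 2 KOH → K2SO4 + 2 H2O
n(KOH) = 0.0113 × 0.106 = 1.20 × 10^-3 mol
From the 1:2 ratio, n(H2SO4) in the aliquot = 1/2 × 1.20 × 10^-3 = 5.99 × 10^-4 mol
[H2SO4]_dilute = 5.99 × 10^-4 / 0.0250 = 0.0240 mol/L
Dilution factor = 250.0 / 20.3 = 12.32
[H2SO4]_stock = 0.0240 × 12.32 = 0.295 mol/L

0.295 M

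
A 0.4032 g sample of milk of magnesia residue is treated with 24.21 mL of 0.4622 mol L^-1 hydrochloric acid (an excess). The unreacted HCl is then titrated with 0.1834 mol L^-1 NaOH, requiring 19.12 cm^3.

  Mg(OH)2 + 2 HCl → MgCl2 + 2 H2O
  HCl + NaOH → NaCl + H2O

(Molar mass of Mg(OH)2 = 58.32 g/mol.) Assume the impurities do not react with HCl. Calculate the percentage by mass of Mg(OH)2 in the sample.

55.57 %

n(HCl) added = 0.02421 × 0.4622 = 0.01119 mol
n(NaOH) used in back-titration = 0.01912 × 0.1834 = 3.507 × 10^-3 mol
n(HCl) left over = 3.507 × 10^-3 mol (1:1 ratio)
n(HCl) consumed by analyte = 0.01119 − 3.507 × 10^-3 = 7.683 × 10^-3 mol
From the 1:2 ratio, n(Mg(OH)2) = 1/2 × 7.683 × 10^-3 = 3.842 × 10^-3 mol
mass of Mg(OH)2 = 3.842 × 10^-3 × 58.32 = 0.2240 g
% Mg(OH)2 = 0.2240 / 0.4032 × 100 = 55.57 %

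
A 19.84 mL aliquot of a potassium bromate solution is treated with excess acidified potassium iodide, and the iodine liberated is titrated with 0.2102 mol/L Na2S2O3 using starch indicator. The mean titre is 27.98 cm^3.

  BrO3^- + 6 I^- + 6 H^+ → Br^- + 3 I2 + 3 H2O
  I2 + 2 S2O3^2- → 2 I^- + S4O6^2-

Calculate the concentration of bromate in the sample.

n(S2O3^2-) = 0.02798 × 0.2102 = 5.881 × 10^-3 mol
n(I2) = n(S2O3^2-)/2 = 2.941 × 10^-3 mol
From the 1:3 ratio, n(BrO3^-) in the aliquot = 1/3 × 2.941 × 10^-3 = 9.802 × 10^-4 mol
[BrO3^-] = 9.802 × 10^-4 / 0.01984 = 0.04941 mol/L

0.04941 mol/L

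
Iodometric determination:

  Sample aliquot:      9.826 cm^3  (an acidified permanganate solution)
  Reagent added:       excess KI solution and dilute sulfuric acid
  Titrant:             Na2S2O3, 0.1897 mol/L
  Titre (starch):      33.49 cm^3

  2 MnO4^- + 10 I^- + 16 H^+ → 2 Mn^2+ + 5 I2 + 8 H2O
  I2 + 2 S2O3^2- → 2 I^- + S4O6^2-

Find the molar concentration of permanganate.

0.1293 mol/L

n(S2O3^2-) = 0.03349 × 0.1897 = 6.353 × 10^-3 mol
n(I2) = n(S2O3^2-)/2 = 3.177 × 10^-3 mol
From the 2:5 ratio, n(MnO4^-) in the aliquot = 2/5 × 3.177 × 10^-3 = 1.271 × 10^-3 mol
[MnO4^-] = 1.271 × 10^-3 / 0.009826 = 0.1293 mol/L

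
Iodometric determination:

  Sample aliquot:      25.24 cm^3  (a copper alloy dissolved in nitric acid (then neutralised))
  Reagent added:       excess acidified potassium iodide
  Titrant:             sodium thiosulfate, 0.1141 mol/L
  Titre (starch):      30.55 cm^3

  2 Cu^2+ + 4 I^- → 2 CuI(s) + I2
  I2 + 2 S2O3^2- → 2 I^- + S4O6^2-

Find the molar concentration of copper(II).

0.1381 mol/L

n(S2O3^2-) = 0.03055 × 0.1141 = 3.486 × 10^-3 mol
n(I2) = n(S2O3^2-)/2 = 1.743 × 10^-3 mol
From the 2:1 ratio, n(Cu2+) in the aliquot = 2/1 × 1.743 × 10^-3 = 3.486 × 10^-3 mol
[Cu2+] = 3.486 × 10^-3 / 0.02524 = 0.1381 mol/L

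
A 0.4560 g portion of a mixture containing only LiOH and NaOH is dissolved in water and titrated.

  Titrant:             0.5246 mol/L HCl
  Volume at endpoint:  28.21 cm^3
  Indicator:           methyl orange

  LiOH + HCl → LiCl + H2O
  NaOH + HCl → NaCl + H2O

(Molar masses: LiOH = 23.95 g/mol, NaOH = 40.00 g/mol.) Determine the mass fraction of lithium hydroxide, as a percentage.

44.49 %

n(HCl) = 0.02821 × 0.5246 = 0.01480 mol
Let x = n(LiOH), y = n(NaOH).
Titrant: 1x + 1y = 0.01480;  mass: 23.95x + 40.00y = 0.4560
Solving, x = 8.471 × 10^-3 mol, y = 6.328 × 10^-3 mol
mass of LiOH = 8.471 × 10^-3 × 23.95 = 0.2029 g
% LiOH = 0.2029 / 0.4560 × 100 = 44.49 %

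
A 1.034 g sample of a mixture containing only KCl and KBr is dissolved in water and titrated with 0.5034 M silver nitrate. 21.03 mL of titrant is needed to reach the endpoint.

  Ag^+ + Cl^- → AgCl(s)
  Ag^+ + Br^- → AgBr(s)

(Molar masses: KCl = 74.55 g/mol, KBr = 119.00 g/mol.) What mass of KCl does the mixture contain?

0.3787 g

n(AgNO3) = 0.02103 × 0.5034 = 0.01059 mol
Let x = n(KCl), y = n(KBr).
Titrant: 1x + 1y = 0.01059;  mass: 74.55x + 119.00y = 1.034
Solving, x = 5.080 × 10^-3 mol, y = 5.507 × 10^-3 mol
mass of KCl = 5.080 × 10^-3 × 74.55 = 0.3787 g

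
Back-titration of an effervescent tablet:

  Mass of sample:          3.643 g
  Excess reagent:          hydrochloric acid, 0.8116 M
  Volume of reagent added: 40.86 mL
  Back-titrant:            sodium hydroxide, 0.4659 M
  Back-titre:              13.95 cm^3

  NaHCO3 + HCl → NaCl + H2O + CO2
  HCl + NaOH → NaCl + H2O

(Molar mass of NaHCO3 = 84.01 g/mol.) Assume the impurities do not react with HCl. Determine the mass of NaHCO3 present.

2.240 g

n(HCl) added = 0.04086 × 0.8116 = 0.03316 mol
n(NaOH) used in back-titration = 0.01395 × 0.4659 = 6.499 × 10^-3 mol
n(HCl) left over = 6.499 × 10^-3 mol (1:1 ratio)
n(HCl) consumed by analyte = 0.03316 − 6.499 × 10^-3 = 0.02666 mol
n(NaHCO3) = 0.02666 mol (1:1 ratio)
mass of NaHCO3 = 0.02666 × 84.01 = 2.240 g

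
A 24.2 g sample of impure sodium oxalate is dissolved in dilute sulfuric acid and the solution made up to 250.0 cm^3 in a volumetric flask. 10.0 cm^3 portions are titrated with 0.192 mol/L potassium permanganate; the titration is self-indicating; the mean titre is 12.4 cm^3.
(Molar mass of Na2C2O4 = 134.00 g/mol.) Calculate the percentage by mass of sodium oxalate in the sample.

82.4 %

2 MnO4^- + 5 C2O4^2- + 16 H^+ → 2 Mn^2+ + 10 CO2 + 8 H2O
n(KMnO4) per titration = 0.0124 × 0.192 = 2.38 × 10^-3 mol
From the 5:2 ratio, n(Na2C2O4) in each aliquot = 5/2 × 2.38 × 10^-3 = 5.95 × 10^-3 mol
n(Na2C2O4) in the whole flask = 5.95 × 10^-3 × 250.0/10.0 = 0.149 mol
mass of Na2C2O4 = 0.149 × 134.00 = 19.9 g
% Na2C2O4 = 19.9 / 24.2 × 100 = 82.4 %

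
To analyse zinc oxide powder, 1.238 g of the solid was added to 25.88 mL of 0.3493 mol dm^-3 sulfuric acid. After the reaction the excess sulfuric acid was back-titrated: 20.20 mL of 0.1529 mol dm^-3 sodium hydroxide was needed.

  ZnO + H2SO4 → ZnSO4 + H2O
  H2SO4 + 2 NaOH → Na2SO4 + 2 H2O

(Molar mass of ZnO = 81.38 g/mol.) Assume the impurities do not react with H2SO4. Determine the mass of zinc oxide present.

n(H2SO4) added = 0.02588 × 0.3493 = 9.040 × 10^-3 mol
n(NaOH) used in back-titration = 0.02020 × 0.1529 = 3.089 × 10^-3 mol
From the 1:2 ratio, n(H2SO4) left over = 1/2 × 3.089 × 10^-3 = 1.544 × 10^-3 mol
n(H2SO4) consumed by analyte = 9.040 × 10^-3 − 1.544 × 10^-3 = 7.496 × 10^-3 mol
n(ZnO) = 7.496 × 10^-3 mol (1:1 ratio)
mass of ZnO = 7.496 × 10^-3 × 81.38 = 0.6100 g

0.6100 g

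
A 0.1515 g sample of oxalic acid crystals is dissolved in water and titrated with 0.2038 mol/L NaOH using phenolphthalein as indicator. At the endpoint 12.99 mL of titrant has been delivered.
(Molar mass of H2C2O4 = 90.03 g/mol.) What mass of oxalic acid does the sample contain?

0.1192 g

H2C2O4 + 2 NaOH → Na2C2O4 + 2 H2O
n(NaOH) = 0.01299 L × 0.2038 mol/L = 2.647 × 10^-3 mol
From the 1:2 ratio, n(H2C2O4) = 1/2 × 2.647 × 10^-3 = 1.324 × 10^-3 mol
mass of H2C2O4 = 1.324 × 10^-3 × 90.03 g/mol = 0.1192 g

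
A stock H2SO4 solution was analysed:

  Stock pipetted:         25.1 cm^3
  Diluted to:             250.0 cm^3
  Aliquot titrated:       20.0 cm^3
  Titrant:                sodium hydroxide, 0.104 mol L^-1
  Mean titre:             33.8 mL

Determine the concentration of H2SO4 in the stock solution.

H2SO4 + 2 NaOH → Na2SO4 + 2 H2O
n(NaOH) = 0.0338 × 0.104 = 3.52 × 10^-3 mol
From the 1:2 ratio, n(H2SO4) in the aliquot = 1/2 × 3.52 × 10^-3 = 1.76 × 10^-3 mol
[H2SO4]_dilute = 1.76 × 10^-3 / 0.0200 = 0.0879 mol/L
Dilution factor = 250.0 / 25.1 = 9.960
[H2SO4]_stock = 0.0879 × 9.960 = 0.875 mol/L

0.875 mol/L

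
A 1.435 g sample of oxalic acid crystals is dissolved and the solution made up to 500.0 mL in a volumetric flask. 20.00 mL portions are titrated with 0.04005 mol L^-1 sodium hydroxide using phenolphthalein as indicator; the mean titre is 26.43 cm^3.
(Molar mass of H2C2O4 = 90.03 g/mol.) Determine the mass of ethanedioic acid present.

H2C2O4 + 2 NaOH → Na2C2O4 + 2 H2O
n(NaOH) per titration = 0.02643 × 0.04005 = 1.059 × 10^-3 mol
From the 1:2 ratio, n(H2C2O4) in each aliquot = 1/2 × 1.059 × 10^-3 = 5.293 × 10^-4 mol
n(H2C2O4) in the whole flask = 5.293 × 10^-4 × 500.0/20.00 = 0.01323 mol
mass of H2C2O4 = 0.01323 × 90.03 = 1.191 g

1.191 g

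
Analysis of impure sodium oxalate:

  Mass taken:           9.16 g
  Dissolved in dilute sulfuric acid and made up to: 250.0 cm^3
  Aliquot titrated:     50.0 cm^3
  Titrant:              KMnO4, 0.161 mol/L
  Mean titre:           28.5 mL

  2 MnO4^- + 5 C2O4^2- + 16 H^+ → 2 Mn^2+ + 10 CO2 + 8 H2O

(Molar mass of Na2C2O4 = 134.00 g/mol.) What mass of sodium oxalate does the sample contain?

7.69 g

n(KMnO4) per titration = 0.0285 × 0.161 = 4.59 × 10^-3 mol
From the 5:2 ratio, n(Na2C2O4) in each aliquot = 5/2 × 4.59 × 10^-3 = 0.0115 mol
n(Na2C2O4) in the whole flask = 0.0115 × 250.0/50.0 = 0.0574 mol
mass of Na2C2O4 = 0.0574 × 134.00 = 7.69 g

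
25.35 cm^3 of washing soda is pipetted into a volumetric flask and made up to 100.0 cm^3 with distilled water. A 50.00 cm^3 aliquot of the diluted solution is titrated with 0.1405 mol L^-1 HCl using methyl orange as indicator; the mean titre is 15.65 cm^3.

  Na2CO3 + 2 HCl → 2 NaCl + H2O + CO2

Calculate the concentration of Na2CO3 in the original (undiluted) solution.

0.08674 mol/L

n(HCl) = 0.01565 × 0.1405 = 2.199 × 10^-3 mol
From the 1:2 ratio, n(Na2CO3) in the aliquot = 1/2 × 2.199 × 10^-3 = 1.099 × 10^-3 mol
[Na2CO3]_dilute = 1.099 × 10^-3 / 0.05000 = 0.02199 mol/L
Dilution factor = 100.0 / 25.35 = 3.945
[Na2CO3]_stock = 0.02199 × 3.945 = 0.08674 mol/L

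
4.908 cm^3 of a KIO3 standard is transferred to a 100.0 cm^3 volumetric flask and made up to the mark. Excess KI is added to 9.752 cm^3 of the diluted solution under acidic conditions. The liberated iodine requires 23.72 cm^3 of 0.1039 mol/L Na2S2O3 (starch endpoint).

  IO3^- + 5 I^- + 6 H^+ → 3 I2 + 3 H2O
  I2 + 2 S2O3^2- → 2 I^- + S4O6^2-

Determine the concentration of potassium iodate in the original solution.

n(S2O3^2-) = 0.02372 × 0.1039 = 2.465 × 10^-3 mol
n(I2) = n(S2O3^2-)/2 = 1.232 × 10^-3 mol
From the 1:3 ratio, n(IO3^-) in the aliquot = 1/3 × 1.232 × 10^-3 = 4.108 × 10^-4 mol
[IO3^-]_dilute = 4.108 × 10^-4 / 0.009752 = 0.04212 mol/L
[IO3^-]_original = 0.04212 × 100.0/4.908 = 0.8582 mol/L

0.8582 mol/L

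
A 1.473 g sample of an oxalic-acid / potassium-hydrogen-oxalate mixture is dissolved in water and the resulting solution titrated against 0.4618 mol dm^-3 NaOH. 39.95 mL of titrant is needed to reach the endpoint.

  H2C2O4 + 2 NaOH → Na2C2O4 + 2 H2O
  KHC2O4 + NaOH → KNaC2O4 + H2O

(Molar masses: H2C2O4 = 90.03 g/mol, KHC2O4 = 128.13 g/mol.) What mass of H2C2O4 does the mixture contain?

n(NaOH) = 0.03995 × 0.4618 = 0.01845 mol
Let x = n(H2C2O4), y = n(KHC2O4).
Titrant: 2x + 1y = 0.01845;  mass: 90.03x + 128.13y = 1.473
Solving, x = 5.359 × 10^-3 mol, y = 7.731 × 10^-3 mol
mass of H2C2O4 = 5.359 × 10^-3 × 90.03 = 0.4825 g

0.4825 g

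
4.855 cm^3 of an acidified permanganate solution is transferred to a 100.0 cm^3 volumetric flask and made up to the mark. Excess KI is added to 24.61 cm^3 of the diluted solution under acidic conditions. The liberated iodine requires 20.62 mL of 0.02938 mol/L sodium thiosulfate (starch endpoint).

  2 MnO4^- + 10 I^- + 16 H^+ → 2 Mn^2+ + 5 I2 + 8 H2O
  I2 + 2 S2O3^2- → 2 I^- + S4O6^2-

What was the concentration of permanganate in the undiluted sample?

0.1014 mol/L

n(S2O3^2-) = 0.02062 × 0.02938 = 6.058 × 10^-4 mol
n(I2) = n(S2O3^2-)/2 = 3.029 × 10^-4 mol
From the 2:5 ratio, n(MnO4^-) in the aliquot = 2/5 × 3.029 × 10^-4 = 1.212 × 10^-4 mol
[MnO4^-]_dilute = 1.212 × 10^-4 / 0.02461 = 0.004923 mol/L
[MnO4^-]_original = 0.004923 × 100.0/4.855 = 0.1014 mol/L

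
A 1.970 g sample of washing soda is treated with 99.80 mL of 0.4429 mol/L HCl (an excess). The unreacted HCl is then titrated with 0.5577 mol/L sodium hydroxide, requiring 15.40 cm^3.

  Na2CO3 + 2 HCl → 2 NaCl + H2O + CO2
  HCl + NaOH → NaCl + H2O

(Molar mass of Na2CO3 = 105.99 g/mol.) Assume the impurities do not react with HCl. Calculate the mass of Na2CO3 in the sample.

n(HCl) added = 0.09980 × 0.4429 = 0.04420 mol
n(NaOH) used in back-titration = 0.01540 × 0.5577 = 8.589 × 10^-3 mol
n(HCl) left over = 8.589 × 10^-3 mol (1:1 ratio)
n(HCl) consumed by analyte = 0.04420 − 8.589 × 10^-3 = 0.03561 mol
From the 1:2 ratio, n(Na2CO3) = 1/2 × 0.03561 = 0.01781 mol
mass of Na2CO3 = 0.01781 × 105.99 = 1.887 g

1.887 g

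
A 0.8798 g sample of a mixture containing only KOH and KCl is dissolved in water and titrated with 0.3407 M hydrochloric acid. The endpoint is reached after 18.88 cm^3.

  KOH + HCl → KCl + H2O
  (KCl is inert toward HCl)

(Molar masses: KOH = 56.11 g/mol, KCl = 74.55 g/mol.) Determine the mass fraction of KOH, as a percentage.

n(HCl) = 0.01888 × 0.3407 = 6.432 × 10^-3 mol
Let x = n(KOH), y = n(KCl).
Titrant: 1x = 6.432 × 10^-3;  mass: 56.11x + 74.55y = 0.8798
Solving, x = 6.432 × 10^-3 mol, y = 6.960 × 10^-3 mol
mass of KOH = 6.432 × 10^-3 × 56.11 = 0.3609 g
% KOH = 0.3609 / 0.8798 × 100 = 41.02 %

41.02 %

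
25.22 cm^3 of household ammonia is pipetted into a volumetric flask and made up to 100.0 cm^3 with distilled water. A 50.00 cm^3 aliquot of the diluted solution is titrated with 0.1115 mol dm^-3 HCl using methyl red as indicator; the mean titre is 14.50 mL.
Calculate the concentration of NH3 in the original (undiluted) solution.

0.1282 mol/L

NH3 + HCl → NH4Cl
n(HCl) = 0.01450 × 0.1115 = 1.617 × 10^-3 mol
n(NH3) in the aliquot = 1.617 × 10^-3 mol (1:1 ratio)
[NH3]_dilute = 1.617 × 10^-3 / 0.05000 = 0.03234 mol/L
Dilution factor = 100.0 / 25.22 = 3.965
[NH3]_stock = 0.03234 × 3.965 = 0.1282 mol/L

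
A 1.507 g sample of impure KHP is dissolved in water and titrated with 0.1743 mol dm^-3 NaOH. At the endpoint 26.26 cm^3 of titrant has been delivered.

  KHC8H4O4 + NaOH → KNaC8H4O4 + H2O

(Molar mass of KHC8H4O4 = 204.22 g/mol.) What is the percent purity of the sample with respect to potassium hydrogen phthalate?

n(NaOH) = 0.02626 L × 0.1743 mol/L = 4.577 × 10^-3 mol
n(KHC8H4O4) = 4.577 × 10^-3 mol (1:1 ratio)
mass of KHC8H4O4 = 4.577 × 10^-3 × 204.22 g/mol = 0.9347 g
% KHC8H4O4 = 0.9347 / 1.507 × 100 = 62.03 %

62.03 %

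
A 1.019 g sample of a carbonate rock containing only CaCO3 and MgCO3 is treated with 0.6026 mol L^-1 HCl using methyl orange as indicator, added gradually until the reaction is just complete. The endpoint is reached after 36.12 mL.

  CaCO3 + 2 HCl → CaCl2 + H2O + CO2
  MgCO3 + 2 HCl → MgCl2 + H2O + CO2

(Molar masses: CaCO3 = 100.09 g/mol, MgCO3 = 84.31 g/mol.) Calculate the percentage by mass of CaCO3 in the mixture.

63.15 %

n(HCl) = 0.03612 × 0.6026 = 0.02177 mol
Let x = n(CaCO3), y = n(MgCO3).
Titrant: 2x + 2y = 0.02177;  mass: 100.09x + 84.31y = 1.019
Solving, x = 6.430 × 10^-3 mol, y = 4.453 × 10^-3 mol
mass of CaCO3 = 6.430 × 10^-3 × 100.09 = 0.6435 g
% CaCO3 = 0.6435 / 1.019 × 100 = 63.15 %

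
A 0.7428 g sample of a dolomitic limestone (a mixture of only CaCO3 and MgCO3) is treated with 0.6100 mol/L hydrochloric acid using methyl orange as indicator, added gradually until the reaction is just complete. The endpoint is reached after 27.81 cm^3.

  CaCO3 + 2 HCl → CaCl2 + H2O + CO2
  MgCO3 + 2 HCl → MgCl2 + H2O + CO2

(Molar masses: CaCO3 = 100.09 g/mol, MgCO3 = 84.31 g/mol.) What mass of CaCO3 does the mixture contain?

0.1756 g

n(HCl) = 0.02781 × 0.6100 = 0.01696 mol
Let x = n(CaCO3), y = n(MgCO3).
Titrant: 2x + 2y = 0.01696;  mass: 100.09x + 84.31y = 0.7428
Solving, x = 1.754 × 10^-3 mol, y = 6.728 × 10^-3 mol
mass of CaCO3 = 1.754 × 10^-3 × 100.09 = 0.1756 g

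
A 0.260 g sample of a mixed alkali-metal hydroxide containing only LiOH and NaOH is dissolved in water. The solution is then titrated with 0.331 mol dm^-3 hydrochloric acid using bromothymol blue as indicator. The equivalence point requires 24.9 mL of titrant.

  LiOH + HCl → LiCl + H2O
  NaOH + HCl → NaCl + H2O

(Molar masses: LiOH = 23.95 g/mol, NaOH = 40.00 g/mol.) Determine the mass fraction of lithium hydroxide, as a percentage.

n(HCl) = 0.0249 × 0.331 = 8.24 × 10^-3 mol
Let x = n(LiOH), y = n(NaOH).
Titrant: 1x + 1y = 8.24 × 10^-3;  mass: 23.95x + 40.00y = 0.260
Solving, x = 4.34 × 10^-3 mol, y = 3.90 × 10^-3 mol
mass of LiOH = 4.34 × 10^-3 × 23.95 = 0.104 g
% LiOH = 0.104 / 0.260 × 100 = 40.0 %

40.0 %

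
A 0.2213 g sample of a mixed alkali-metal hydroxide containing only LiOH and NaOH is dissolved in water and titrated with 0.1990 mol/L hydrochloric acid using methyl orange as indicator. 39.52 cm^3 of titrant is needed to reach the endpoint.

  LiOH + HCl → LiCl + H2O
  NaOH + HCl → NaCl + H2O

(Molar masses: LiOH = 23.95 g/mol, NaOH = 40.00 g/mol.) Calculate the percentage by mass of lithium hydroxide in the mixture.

62.90 %

n(HCl) = 0.03952 × 0.1990 = 7.864 × 10^-3 mol
Let x = n(LiOH), y = n(NaOH).
Titrant: 1x + 1y = 7.864 × 10^-3;  mass: 23.95x + 40.00y = 0.2213
Solving, x = 5.812 × 10^-3 mol, y = 2.053 × 10^-3 mol
mass of LiOH = 5.812 × 10^-3 × 23.95 = 0.1392 g
% LiOH = 0.1392 / 0.2213 × 100 = 62.90 %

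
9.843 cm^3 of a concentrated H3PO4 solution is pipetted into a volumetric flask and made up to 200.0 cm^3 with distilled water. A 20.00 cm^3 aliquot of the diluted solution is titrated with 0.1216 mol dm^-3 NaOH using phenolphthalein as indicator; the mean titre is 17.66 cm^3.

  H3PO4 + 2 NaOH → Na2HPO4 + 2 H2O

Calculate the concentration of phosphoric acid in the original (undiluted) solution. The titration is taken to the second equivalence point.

n(NaOH) = 0.01766 × 0.1216 = 2.147 × 10^-3 mol
From the 1:2 ratio, n(H3PO4) in the aliquot = 1/2 × 2.147 × 10^-3 = 1.074 × 10^-3 mol
[H3PO4]_dilute = 1.074 × 10^-3 / 0.02000 = 0.05369 mol/L
Dilution factor = 200.0 / 9.843 = 20.32
[H3PO4]_stock = 0.05369 × 20.32 = 1.091 mol/L

1.091 mol/L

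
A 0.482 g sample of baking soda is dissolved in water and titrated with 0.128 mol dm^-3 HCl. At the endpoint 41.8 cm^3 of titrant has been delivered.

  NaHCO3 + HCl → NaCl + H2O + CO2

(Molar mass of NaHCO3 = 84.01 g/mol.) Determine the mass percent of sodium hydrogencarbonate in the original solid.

n(HCl) = 0.0418 L × 0.128 mol/L = 5.35 × 10^-3 mol
n(NaHCO3) = 5.35 × 10^-3 mol (1:1 ratio)
mass of NaHCO3 = 5.35 × 10^-3 × 84.01 g/mol = 0.449 g
% NaHCO3 = 0.449 / 0.482 × 100 = 93.3 %

93.3 %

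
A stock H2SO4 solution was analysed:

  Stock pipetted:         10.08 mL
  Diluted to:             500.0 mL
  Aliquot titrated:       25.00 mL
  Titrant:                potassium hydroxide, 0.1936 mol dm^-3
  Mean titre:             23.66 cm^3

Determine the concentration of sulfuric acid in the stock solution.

4.544 mol/L

H2SO4 + 2 KOH → K2SO4 + 2 H2O
n(KOH) = 0.02366 × 0.1936 = 4.581 × 10^-3 mol
From the 1:2 ratio, n(H2SO4) in the aliquot = 1/2 × 4.581 × 10^-3 = 2.290 × 10^-3 mol
[H2SO4]_dilute = 2.290 × 10^-3 / 0.02500 = 0.09161 mol/L
Dilution factor = 500.0 / 10.08 = 49.60
[H2SO4]_stock = 0.09161 × 49.60 = 4.544 mol/L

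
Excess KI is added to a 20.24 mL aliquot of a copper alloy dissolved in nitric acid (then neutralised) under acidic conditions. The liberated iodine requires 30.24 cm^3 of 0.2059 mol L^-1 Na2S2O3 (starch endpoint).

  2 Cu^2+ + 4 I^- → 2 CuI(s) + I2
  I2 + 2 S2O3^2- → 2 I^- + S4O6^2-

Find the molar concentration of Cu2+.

n(S2O3^2-) = 0.03024 × 0.2059 = 6.226 × 10^-3 mol
n(I2) = n(S2O3^2-)/2 = 3.113 × 10^-3 mol
From the 2:1 ratio, n(Cu2+) in the aliquot = 2/1 × 3.113 × 10^-3 = 6.226 × 10^-3 mol
[Cu2+] = 6.226 × 10^-3 / 0.02024 = 0.3076 mol/L

0.3076 mol/L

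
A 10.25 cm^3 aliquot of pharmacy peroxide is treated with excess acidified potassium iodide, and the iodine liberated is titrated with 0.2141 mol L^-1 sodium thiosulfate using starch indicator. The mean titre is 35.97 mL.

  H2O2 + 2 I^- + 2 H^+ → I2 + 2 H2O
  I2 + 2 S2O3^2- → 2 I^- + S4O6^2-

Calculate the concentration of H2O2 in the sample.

0.3757 mol/L

n(S2O3^2-) = 0.03597 × 0.2141 = 7.701 × 10^-3 mol
n(I2) = n(S2O3^2-)/2 = 3.851 × 10^-3 mol
n(H2O2) in the aliquot = 3.851 × 10^-3 mol (1:1 ratio)
[H2O2] = 3.851 × 10^-3 / 0.01025 = 0.3757 mol/L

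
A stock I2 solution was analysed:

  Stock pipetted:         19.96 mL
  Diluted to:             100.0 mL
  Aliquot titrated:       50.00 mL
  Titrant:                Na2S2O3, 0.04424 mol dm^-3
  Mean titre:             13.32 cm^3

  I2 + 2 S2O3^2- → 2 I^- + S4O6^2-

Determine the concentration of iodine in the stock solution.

0.02952 mol/L

n(Na2S2O3) = 0.01332 × 0.04424 = 5.893 × 10^-4 mol
From the 1:2 ratio, n(I2) in the aliquot = 1/2 × 5.893 × 10^-4 = 2.946 × 10^-4 mol
[I2]_dilute = 2.946 × 10^-4 / 0.05000 = 0.005893 mol/L
Dilution factor = 100.0 / 19.96 = 5.010
[I2]_stock = 0.005893 × 5.010 = 0.02952 mol/L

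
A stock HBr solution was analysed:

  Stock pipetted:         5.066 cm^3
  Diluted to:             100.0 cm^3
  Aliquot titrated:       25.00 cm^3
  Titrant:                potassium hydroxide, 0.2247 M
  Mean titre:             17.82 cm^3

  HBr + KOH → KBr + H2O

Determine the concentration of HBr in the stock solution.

n(KOH) = 0.01782 × 0.2247 = 4.004 × 10^-3 mol
n(HBr) in the aliquot = 4.004 × 10^-3 mol (1:1 ratio)
[HBr]_dilute = 4.004 × 10^-3 / 0.02500 = 0.1602 mol/L
Dilution factor = 100.0 / 5.066 = 19.74
[HBr]_stock = 0.1602 × 19.74 = 3.162 mol/L

3.162 M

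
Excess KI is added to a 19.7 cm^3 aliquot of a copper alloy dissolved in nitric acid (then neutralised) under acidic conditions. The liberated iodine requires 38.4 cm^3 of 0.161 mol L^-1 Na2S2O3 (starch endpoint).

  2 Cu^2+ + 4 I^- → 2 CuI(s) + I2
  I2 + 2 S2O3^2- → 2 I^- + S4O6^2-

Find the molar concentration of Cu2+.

0.314 mol/L

n(S2O3^2-) = 0.0384 × 0.161 = 6.18 × 10^-3 mol
n(I2) = n(S2O3^2-)/2 = 3.09 × 10^-3 mol
From the 2:1 ratio, n(Cu2+) in the aliquot = 2/1 × 3.09 × 10^-3 = 6.18 × 10^-3 mol
[Cu2+] = 6.18 × 10^-3 / 0.0197 = 0.314 mol/L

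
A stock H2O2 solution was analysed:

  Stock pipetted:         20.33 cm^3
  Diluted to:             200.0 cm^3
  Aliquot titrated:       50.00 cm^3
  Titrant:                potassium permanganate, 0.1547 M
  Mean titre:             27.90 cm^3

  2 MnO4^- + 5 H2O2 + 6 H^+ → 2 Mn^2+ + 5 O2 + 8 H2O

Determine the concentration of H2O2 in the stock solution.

2.123 M

n(KMnO4) = 0.02790 × 0.1547 = 4.316 × 10^-3 mol
From the 5:2 ratio, n(H2O2) in the aliquot = 5/2 × 4.316 × 10^-3 = 0.01079 mol
[H2O2]_dilute = 0.01079 / 0.05000 = 0.2158 mol/L
Dilution factor = 200.0 / 20.33 = 9.838
[H2O2]_stock = 0.2158 × 9.838 = 2.123 mol/L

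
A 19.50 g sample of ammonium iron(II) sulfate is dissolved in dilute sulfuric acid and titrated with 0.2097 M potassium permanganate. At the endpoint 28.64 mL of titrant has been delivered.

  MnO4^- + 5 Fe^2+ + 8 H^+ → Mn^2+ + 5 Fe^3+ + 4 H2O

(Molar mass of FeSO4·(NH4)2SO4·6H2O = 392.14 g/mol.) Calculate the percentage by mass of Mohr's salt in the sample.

n(KMnO4) = 0.02864 L × 0.2097 mol/L = 6.006 × 10^-3 mol
From the 5:1 ratio, n(FeSO4·(NH4)2SO4·6H2O) = 5/1 × 6.006 × 10^-3 = 0.03003 mol
mass of FeSO4·(NH4)2SO4·6H2O = 0.03003 × 392.14 g/mol = 11.78 g
% FeSO4·(NH4)2SO4·6H2O = 11.78 / 19.50 × 100 = 60.39 %

60.39 %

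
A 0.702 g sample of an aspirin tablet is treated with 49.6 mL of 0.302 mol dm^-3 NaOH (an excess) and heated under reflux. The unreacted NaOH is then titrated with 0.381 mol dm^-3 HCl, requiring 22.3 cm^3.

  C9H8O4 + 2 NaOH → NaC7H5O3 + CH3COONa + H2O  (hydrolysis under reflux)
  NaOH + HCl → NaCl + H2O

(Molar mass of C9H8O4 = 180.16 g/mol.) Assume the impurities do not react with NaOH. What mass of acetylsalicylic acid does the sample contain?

n(NaOH) added = 0.0496 × 0.302 = 0.0150 mol
n(HCl) used in back-titration = 0.0223 × 0.381 = 8.50 × 10^-3 mol
n(NaOH) left over = 8.50 × 10^-3 mol (1:1 ratio)
n(NaOH) consumed by analyte = 0.0150 − 8.50 × 10^-3 = 6.48 × 10^-3 mol
From the 1:2 ratio, n(C9H8O4) = 1/2 × 6.48 × 10^-3 = 3.24 × 10^-3 mol
mass of C9H8O4 = 3.24 × 10^-3 × 180.16 = 0.584 g

0.584 g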